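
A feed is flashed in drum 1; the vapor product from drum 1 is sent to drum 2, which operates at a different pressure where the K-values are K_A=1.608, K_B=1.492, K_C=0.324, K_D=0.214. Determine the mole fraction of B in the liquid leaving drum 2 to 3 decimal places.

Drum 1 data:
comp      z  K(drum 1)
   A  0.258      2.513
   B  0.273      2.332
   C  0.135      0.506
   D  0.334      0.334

Drum 1:
Rachford–Rice: g(ψ₁) = Σ zᵢ(Kᵢ−1)/(1+ψ₁(Kᵢ−1)) = 0.
Check two-phase: ΣzᵢKᵢ = 1.465 > 1 and Σzᵢ/Kᵢ = 1.487 > 1, so g(0) = 0.465 > 0 and g(1) = -0.487 < 0.
Newton iteration, ψ₁⁰ = 0.38:
  ψ₁ = 0.380: g = 0.1094, g' = -0.767 → ψ₁ = 0.523
  ψ₁ = 0.523: g = 0.0013, g' = -0.761 → ψ₁ = 0.524
Converged at ψ₁ = 0.524.
Drum-1 compositions:
  A: x = 0.144, y = 0.362
  B: x = 0.161, y = 0.375
  C: x = 0.182, y = 0.092
  D: x = 0.513, y = 0.171
Drum-2 feed = drum-1 vapor: z₂ = (0.3616, 0.3749, 0.0922, 0.1714).
Drum 2:
Let ψ₂ = V/F and solve Σ zᵢ(Kᵢ−1)/(1+ψ₂(Kᵢ−1)) = 0.
g(0) = ΣzᵢKᵢ − 1 = 0.207 and g(1) = 1 − Σzᵢ/Kᵢ = -0.562, so a root lies in (0, 1).
Newton–Raphson from ψ₂ = 0.48:
  ψ₂ = 0.480: g = 0.0108, g' = -0.505 → ψ₂ = 0.501
Converged at ψ₂ = 0.501.
  A: x = 0.277, y = 0.446
  B: x = 0.301, y = 0.449
  C: x = 0.139, y = 0.045
  D: x = 0.283, y = 0.061

x_B (drum 2) = 0.301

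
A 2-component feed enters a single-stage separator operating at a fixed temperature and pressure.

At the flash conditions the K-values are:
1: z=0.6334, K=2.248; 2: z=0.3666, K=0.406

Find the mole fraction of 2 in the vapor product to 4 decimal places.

Newton iteration, ψ⁰ = 0.48:
  ψ = 0.4800: g = 0.18974, g' = -0.6389 → ψ = 0.7770
  ψ = 0.7770: g = -0.00306, g' = -0.7004 → ψ = 0.7726
Converged at ψ = 0.7726.
Compositions from xᵢ = zᵢ/(1+ψ(Kᵢ−1)), yᵢ = Kᵢxᵢ:
  1: x = 0.3225, y = 0.7249
  2: x = 0.6775, y = 0.2751

y_2 = 0.2751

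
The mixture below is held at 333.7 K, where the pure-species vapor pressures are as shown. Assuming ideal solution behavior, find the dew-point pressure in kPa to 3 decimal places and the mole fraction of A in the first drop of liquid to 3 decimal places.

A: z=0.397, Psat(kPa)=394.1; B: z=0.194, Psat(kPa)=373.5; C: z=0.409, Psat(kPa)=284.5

Pdew = 337.339 kPa, x_A = 0.340

At the dew point ψ → 1, so Σzᵢ/Kᵢ = 1 with Kᵢ = Pᵢˢᵃᵗ/P ⇒ 1/P = Σzᵢ/Pᵢˢᵃᵗ.
1/P = 0.397/394.1 + 0.194/373.5 + 0.409/284.5 = 0.002964 ⇒ P = 337.339 kPa
xᵢ = zᵢP/Pᵢˢᵃᵗ ⇒ x_A = 0.397·337.339/394.1 = 0.340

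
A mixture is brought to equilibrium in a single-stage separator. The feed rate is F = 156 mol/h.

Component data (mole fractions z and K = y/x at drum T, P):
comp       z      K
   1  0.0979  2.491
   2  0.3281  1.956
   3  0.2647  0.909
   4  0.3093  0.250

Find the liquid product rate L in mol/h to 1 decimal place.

L = 103.7 mol/h

Material balance + equilibrium reduce to Σ zᵢ(Kᵢ−1)/(1+ψ(Kᵢ−1)) = 0.
Check two-phase: ΣzᵢKᵢ = 1.2036 > 1 and Σzᵢ/Kᵢ = 1.7354 > 1, so g(0) = 0.2036 > 0 and g(1) = -0.7354 < 0.
Iterate (Newton) starting at ψ = 0.5:
  ψ = 0.5000: g = -0.10055, g' = -0.6565 → ψ = 0.3468
  ψ = 0.3468: g = -0.00664, g' = -0.5838 → ψ = 0.3355
Converged at ψ = 0.3355.
Then V = ψ·F = 0.3355·156 = 52.3 mol/h and L = F − V = 103.7 mol/h.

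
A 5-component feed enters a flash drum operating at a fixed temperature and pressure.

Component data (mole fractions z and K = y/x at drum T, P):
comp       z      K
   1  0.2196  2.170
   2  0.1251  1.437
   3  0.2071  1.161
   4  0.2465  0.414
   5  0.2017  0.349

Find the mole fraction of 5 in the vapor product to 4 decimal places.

Let β = V/F and solve Σ zᵢ(Kᵢ−1)/(1+β(Kᵢ−1)) = 0.
Feasibility: ΣzᵢKᵢ = 1.0692, Σzᵢ/Kᵢ = 1.5400 — both > 1, two phases present.
Newton–Raphson from β = 0.5:
  β = 0.5000: g = -0.16116, g' = -0.4976 → β = 0.1761
  β = 0.1761: g = -0.01316, g' = -0.4466 → β = 0.1466
  β = 0.1466: g = 0.00006, g' = -0.4510 → β = 0.1468
Converged at β = 0.1468.
Compositions from xᵢ = zᵢ/(1+β(Kᵢ−1)), yᵢ = Kᵢxᵢ:
  1: x = 0.1874, y = 0.4067
  2: x = 0.1176, y = 0.1689
  3: x = 0.2023, y = 0.2349
  4: x = 0.2697, y = 0.1117
  5: x = 0.2230, y = 0.0778

y_5 = 0.0778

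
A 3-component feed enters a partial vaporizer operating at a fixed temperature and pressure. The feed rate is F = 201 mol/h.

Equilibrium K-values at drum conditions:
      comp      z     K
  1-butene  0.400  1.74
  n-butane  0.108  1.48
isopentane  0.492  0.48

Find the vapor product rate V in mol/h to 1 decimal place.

Material balance + equilibrium reduce to Σ zᵢ(Kᵢ−1)/(1+ψ(Kᵢ−1)) = 0.
Feasibility: ΣzᵢKᵢ = 1.092, Σzᵢ/Kᵢ = 1.328 — both > 1, two phases present.
Iterate (Newton) starting at ψ = 0.5:
  ψ = 0.500: g = -0.0879, g' = -0.376 → ψ = 0.266
  ψ = 0.266: g = -0.0037, g' = -0.352 → ψ = 0.256
Converged at ψ = 0.256.
Then V = ψ·F = 0.2557·201 = 51.4 mol/h and L = F − V = 149.6 mol/h.

V = 51.4 mol/h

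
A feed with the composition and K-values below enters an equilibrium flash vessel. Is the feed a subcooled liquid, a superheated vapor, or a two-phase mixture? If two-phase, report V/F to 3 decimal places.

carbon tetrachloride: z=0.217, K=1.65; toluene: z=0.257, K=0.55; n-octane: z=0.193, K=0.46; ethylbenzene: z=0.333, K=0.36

subcooled liquid

ΣzᵢKᵢ = 0.708; Σzᵢ/Kᵢ = 1.943.
Since ΣzᵢKᵢ < 1 the mixture is below its bubble point — single liquid phase.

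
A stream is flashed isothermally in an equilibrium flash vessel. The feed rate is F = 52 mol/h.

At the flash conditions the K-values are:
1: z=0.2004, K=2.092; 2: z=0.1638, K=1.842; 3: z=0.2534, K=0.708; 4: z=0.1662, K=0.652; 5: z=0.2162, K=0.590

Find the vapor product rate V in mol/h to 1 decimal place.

Newton iteration, V/F⁰ = 0.57:
  V/F = 0.5700: g = -0.04852, g' = -0.2681 → V/F = 0.3890
  V/F = 0.3890: g = 0.00164, g' = -0.2895 → V/F = 0.3947
Converged at V/F = 0.3947.
Then V = V/F·F = 0.3947·52 = 20.5 mol/h and L = F − V = 31.5 mol/h.

V = 20.5 mol/h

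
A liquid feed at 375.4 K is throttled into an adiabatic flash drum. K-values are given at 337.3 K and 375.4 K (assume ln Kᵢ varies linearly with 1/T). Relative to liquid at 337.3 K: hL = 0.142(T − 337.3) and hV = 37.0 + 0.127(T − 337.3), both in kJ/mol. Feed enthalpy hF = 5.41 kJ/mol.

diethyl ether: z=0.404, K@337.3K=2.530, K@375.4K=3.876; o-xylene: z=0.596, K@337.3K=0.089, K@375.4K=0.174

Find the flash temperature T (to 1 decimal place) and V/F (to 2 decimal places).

T = 345.1 K, V/F = 0.12

Adiabatic flash: solve Rachford–Rice at each trial T, then check hF = ψ·hV(T) + (1−ψ)·hL(T).
  T = 337.3 K: K = (2.530, 0.089), RR gives ψ = 0.054, H_out = 1.995 kJ/mol
  T = 375.4 K: K = (3.876, 0.174), RR gives ψ = 0.282, H_out = 15.678 kJ/mol
  T = 356.4 K: K = (3.169, 0.127), RR gives ψ = 0.188, H_out = 9.611 kJ/mol
  T = 346.9 K: K = (2.842, 0.107), RR gives ψ = 0.129, H_out = 6.110 kJ/mol
  T = 342.1 K: K = (2.684, 0.098), RR gives ψ = 0.094, H_out = 4.143 kJ/mol
  T = 344.5 K: K = (2.762, 0.102), RR gives ψ = 0.112, H_out = 5.146 kJ/mol
  T = 345.7 K: K = (2.802, 0.104), RR gives ψ = 0.120, H_out = 5.633 kJ/mol
  T = 345.1 K: K = (2.782, 0.103), RR gives ψ = 0.116, H_out = 5.391 kJ/mol
Linear interpolation between T = 345.1 (H_out = 5.391) and T = 345.7 (H_out = 5.633) on hF = 5.41 gives T ≈ 345.1 K, at which ψ = 0.12.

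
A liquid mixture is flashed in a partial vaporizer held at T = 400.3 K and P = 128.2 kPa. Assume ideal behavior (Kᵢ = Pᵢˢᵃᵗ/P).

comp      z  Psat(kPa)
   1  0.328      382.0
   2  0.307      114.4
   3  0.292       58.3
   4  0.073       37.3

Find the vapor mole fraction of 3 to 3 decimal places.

Raoult's law: Kᵢ = Pᵢˢᵃᵗ/P = Pᵢˢᵃᵗ/128.2.
  K_1 = 382.0/128.2 = 2.97972, K_2 = 114.4/128.2 = 0.89236, K_3 = 58.3/128.2 = 0.45476, K_4 = 37.3/128.2 = 0.29095
Let ψ = V/F and solve Σ zᵢ(Kᵢ−1)/(1+ψ(Kᵢ−1)) = 0.
Check two-phase: ΣzᵢKᵢ = 1.405 > 1 and Σzᵢ/Kᵢ = 1.347 > 1, so g(0) = 0.405 > 0 and g(1) = -0.347 < 0.
Newton iteration, ψ⁰ = 0.64:
  ψ = 0.640: g = -0.0884, g' = -0.582 → ψ = 0.488
  ψ = 0.488: g = -0.0008, g' = -0.583 → ψ = 0.487
Converged at ψ = 0.487.
Compositions from xᵢ = zᵢ/(1+ψ(Kᵢ−1)), yᵢ = Kᵢxᵢ:
  1: x = 0.167, y = 0.498
  2: x = 0.324, y = 0.289
  3: x = 0.398, y = 0.181
  4: x = 0.111, y = 0.032

y_3 = 0.181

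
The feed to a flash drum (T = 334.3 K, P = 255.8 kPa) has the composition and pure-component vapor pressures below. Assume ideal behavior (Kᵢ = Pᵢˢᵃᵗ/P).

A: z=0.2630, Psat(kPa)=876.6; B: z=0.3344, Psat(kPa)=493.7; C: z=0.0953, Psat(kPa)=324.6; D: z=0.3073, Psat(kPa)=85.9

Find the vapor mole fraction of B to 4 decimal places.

y_B = 0.3744

Raoult's law: Kᵢ = Pᵢˢᵃᵗ/P = Pᵢˢᵃᵗ/255.8.
  K_A = 876.6/255.8 = 3.426896, K_B = 493.7/255.8 = 1.930023, K_C = 324.6/255.8 = 1.268960, K_D = 85.9/255.8 = 0.335809
Material balance + equilibrium reduce to Σ zᵢ(Kᵢ−1)/(1+ψ(Kᵢ−1)) = 0.
Check two-phase: ΣzᵢKᵢ = 1.7708 > 1 and Σzᵢ/Kᵢ = 1.2402 > 1, so g(0) = 0.7708 > 0 and g(1) = -0.2402 < 0.
Newton iteration, ψ⁰ = 0.58:
  ψ = 0.5800: g = 0.15730, g' = -0.7531 → ψ = 0.7889
  ψ = 0.7889: g = -0.00922, g' = -0.8815 → ψ = 0.7784
  ψ = 0.7784: g = -0.00007, g' = -0.8687 → ψ = 0.7783
Converged at ψ = 0.7783.
Compositions from xᵢ = zᵢ/(1+ψ(Kᵢ−1)), yᵢ = Kᵢxᵢ:
  A: x = 0.0910, y = 0.3120
  B: x = 0.1940, y = 0.3744
  C: x = 0.0788, y = 0.1000
  D: x = 0.6362, y = 0.2136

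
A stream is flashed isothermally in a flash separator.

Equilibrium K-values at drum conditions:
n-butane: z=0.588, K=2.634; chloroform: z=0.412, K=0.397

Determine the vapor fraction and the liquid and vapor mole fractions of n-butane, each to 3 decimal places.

ψ = 0.723, x_n-butane = 0.270, y_n-butane = 0.710

Let ψ = V/F and solve Σ zᵢ(Kᵢ−1)/(1+ψ(Kᵢ−1)) = 0.
g(0) = ΣzᵢKᵢ − 1 = 0.712 and g(1) = 1 − Σzᵢ/Kᵢ = -0.261, so a root lies in (0, 1).
Newton–Raphson from ψ = 0.5:
  ψ = 0.500: g = 0.1731, g' = -0.783 → ψ = 0.721
  ψ = 0.721: g = 0.0014, g' = -0.800 → ψ = 0.723
Converged at ψ = 0.723.
Compositions from xᵢ = zᵢ/(1+ψ(Kᵢ−1)), yᵢ = Kᵢxᵢ:
  n-butane: x = 0.270, y = 0.710
  chloroform: x = 0.730, y = 0.290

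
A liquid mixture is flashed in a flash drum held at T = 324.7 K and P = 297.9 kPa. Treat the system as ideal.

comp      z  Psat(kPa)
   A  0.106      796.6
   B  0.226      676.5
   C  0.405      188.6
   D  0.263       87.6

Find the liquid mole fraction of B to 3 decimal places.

Raoult's law: Kᵢ = Pᵢˢᵃᵗ/P = Pᵢˢᵃᵗ/297.9.
  K_A = 796.6/297.9 = 2.67405, K_B = 676.5/297.9 = 2.27090, K_C = 188.6/297.9 = 0.63310, K_D = 87.6/297.9 = 0.29406
Rachford–Rice: g(ψ) = Σ zᵢ(Kᵢ−1)/(1+ψ(Kᵢ−1)) = 0.
Feasibility: ΣzᵢKᵢ = 1.130, Σzᵢ/Kᵢ = 1.673 — both > 1, two phases present.
Newton–Raphson from ψ = 0.5:
  ψ = 0.500: g = -0.1967, g' = -0.619 → ψ = 0.182
  ψ = 0.182: g = -0.0032, g' = -0.650 → ψ = 0.177
Converged at ψ = 0.177.
Compositions from xᵢ = zᵢ/(1+ψ(Kᵢ−1)), yᵢ = Kᵢxᵢ:
  A: x = 0.082, y = 0.219
  B: x = 0.184, y = 0.419
  C: x = 0.433, y = 0.274
  D: x = 0.301, y = 0.088

x_B = 0.184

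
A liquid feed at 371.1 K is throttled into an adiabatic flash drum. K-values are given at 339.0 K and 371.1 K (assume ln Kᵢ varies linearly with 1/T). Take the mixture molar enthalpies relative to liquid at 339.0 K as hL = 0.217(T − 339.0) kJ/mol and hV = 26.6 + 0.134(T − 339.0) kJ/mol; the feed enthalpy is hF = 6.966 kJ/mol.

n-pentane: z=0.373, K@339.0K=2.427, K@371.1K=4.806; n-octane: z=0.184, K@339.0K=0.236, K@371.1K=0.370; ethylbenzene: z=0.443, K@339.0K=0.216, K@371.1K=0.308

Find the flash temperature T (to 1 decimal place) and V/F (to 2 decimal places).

Adiabatic flash: solve Rachford–Rice at each trial T, then check hF = ψ·hV(T) + (1−ψ)·hL(T).
  T = 339.0 K: K = (2.427, 0.236, 0.216), RR gives ψ = 0.040, H_out = 1.063 kJ/mol
  T = 371.1 K: K = (4.806, 0.370, 0.308), RR gives ψ = 0.388, H_out = 16.265 kJ/mol
  T = 355.1 K: K = (3.472, 0.299, 0.260), RR gives ψ = 0.258, H_out = 10.019 kJ/mol
  T = 347.1 K: K = (2.918, 0.266, 0.238), RR gives ψ = 0.168, H_out = 6.111 kJ/mol
  T = 351.1 K: K = (3.186, 0.282, 0.249), RR gives ψ = 0.216, H_out = 8.162 kJ/mol
  T = 349.1 K: K = (3.050, 0.274, 0.243), RR gives ψ = 0.193, H_out = 7.164 kJ/mol
Linear interpolation between T = 347.1 (H_out = 6.111) and T = 349.1 (H_out = 7.164) on hF = 6.966 gives T ≈ 348.7 K, at which ψ = 0.19.

T = 348.7 K, V/F = 0.19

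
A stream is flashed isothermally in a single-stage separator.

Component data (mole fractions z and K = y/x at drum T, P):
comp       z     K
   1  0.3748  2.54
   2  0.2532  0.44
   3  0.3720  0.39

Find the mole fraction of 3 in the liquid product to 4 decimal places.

x_3 = 0.4325

Let β = V/F and solve Σ zᵢ(Kᵢ−1)/(1+β(Kᵢ−1)) = 0.
Feasibility: ΣzᵢKᵢ = 1.2085, Σzᵢ/Kᵢ = 1.6769 — both > 1, two phases present.
Newton–Raphson from β = 0.56:
  β = 0.5600: g = -0.24131, g' = -0.7441 → β = 0.2357
  β = 0.2357: g = -0.00491, g' = -0.7727 → β = 0.2294
Converged at β = 0.2294.
Compositions from xᵢ = zᵢ/(1+β(Kᵢ−1)), yᵢ = Kᵢxᵢ:
  1: x = 0.2770, y = 0.7035
  2: x = 0.2905, y = 0.1278
  3: x = 0.4325, y = 0.1687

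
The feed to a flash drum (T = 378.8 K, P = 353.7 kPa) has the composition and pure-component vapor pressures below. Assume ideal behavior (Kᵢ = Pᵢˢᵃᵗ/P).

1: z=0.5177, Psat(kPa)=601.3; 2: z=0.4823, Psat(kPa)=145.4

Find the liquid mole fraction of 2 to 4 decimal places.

x_2 = 0.5431

Raoult's law: Kᵢ = Pᵢˢᵃᵗ/P = Pᵢˢᵃᵗ/353.7.
  K_1 = 601.3/353.7 = 1.700028, K_2 = 145.4/353.7 = 0.411083
Binary case is linear: z₁(K₁−1)(1+V/F(K₂−1)) + z₂(K₂−1)(1+V/F(K₁−1)) = 0
⇒ V/F = [z₁(K₁−1)+z₂(K₂−1)] / [−(K₁−1)(K₂−1)] = 0.07837/0.41226 = 0.1901
Compositions from xᵢ = zᵢ/(1+V/F(Kᵢ−1)), yᵢ = Kᵢxᵢ:
  1: x = 0.4569, y = 0.7767
  2: x = 0.5431, y = 0.2233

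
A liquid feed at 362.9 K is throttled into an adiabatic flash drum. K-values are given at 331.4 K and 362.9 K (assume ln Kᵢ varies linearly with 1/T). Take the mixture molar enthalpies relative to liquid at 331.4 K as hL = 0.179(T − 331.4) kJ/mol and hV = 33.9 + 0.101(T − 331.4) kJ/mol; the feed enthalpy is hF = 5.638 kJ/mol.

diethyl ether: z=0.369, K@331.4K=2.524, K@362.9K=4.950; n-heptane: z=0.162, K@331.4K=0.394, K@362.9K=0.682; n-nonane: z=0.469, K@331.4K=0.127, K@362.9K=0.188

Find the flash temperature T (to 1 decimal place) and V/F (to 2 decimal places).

Adiabatic flash: solve Rachford–Rice at each trial T, then check hF = ψ·hV(T) + (1−ψ)·hL(T).
  T = 331.4 K: K = (2.524, 0.394, 0.127), RR gives ψ = 0.044, H_out = 1.502 kJ/mol
  T = 362.9 K: K = (4.950, 0.682, 0.188), RR gives ψ = 0.363, H_out = 17.065 kJ/mol
  T = 347.1 K: K = (3.585, 0.524, 0.156), RR gives ψ = 0.243, H_out = 10.765 kJ/mol
  T = 339.2 K: K = (3.017, 0.456, 0.141), RR gives ψ = 0.159, H_out = 6.698 kJ/mol
  T = 335.3 K: K = (2.762, 0.424, 0.134), RR gives ψ = 0.107, H_out = 4.293 kJ/mol
  T = 337.2 K: K = (2.884, 0.439, 0.137), RR gives ψ = 0.134, H_out = 5.506 kJ/mol
Linear interpolation between T = 337.2 (H_out = 5.506) and T = 339.2 (H_out = 6.698) on hF = 5.638 gives T ≈ 337.4 K, at which ψ = 0.14.

T = 337.4 K, V/F = 0.14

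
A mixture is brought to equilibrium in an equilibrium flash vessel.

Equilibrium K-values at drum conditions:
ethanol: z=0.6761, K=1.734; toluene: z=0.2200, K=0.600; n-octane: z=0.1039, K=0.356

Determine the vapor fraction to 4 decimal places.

Iterate (Newton) starting at ψ = 0.5:
  ψ = 0.5000: g = 0.15434, g' = -0.3437 → ψ = 0.9491
  ψ = 0.9491: g = -0.02146, g' = -0.5031 → ψ = 0.9064
  ψ = 0.9064: g = -0.00081, g' = -0.4667 → ψ = 0.9047
Converged at ψ = 0.9047.

ψ = 0.9047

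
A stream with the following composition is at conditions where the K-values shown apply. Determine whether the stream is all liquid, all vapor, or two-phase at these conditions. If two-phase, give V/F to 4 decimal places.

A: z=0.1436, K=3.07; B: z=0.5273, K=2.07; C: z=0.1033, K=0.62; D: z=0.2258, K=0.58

all vapor

ΣzᵢKᵢ = 1.7274; Σzᵢ/Kᵢ = 0.8574.
Since Σzᵢ/Kᵢ < 1 the mixture is above its dew point — single vapor phase.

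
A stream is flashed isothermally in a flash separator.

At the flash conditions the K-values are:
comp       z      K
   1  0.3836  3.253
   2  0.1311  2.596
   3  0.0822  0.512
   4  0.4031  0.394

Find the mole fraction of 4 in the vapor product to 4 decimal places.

y_4 = 0.2595

Rachford–Rice: g(β) = Σ zᵢ(Kᵢ−1)/(1+β(Kᵢ−1)) = 0.
g(0) = ΣzᵢKᵢ − 1 = 0.7891 and g(1) = 1 − Σzᵢ/Kᵢ = -0.3521, so a root lies in (0, 1).
Newton–Raphson from β = 0.37:
  β = 0.3700: g = 0.23906, g' = -0.9863 → β = 0.6124
  β = 0.6124: g = 0.02336, g' = -0.8433 → β = 0.6401
Converged at β = 0.6401.
Compositions from xᵢ = zᵢ/(1+β(Kᵢ−1)), yᵢ = Kᵢxᵢ:
  1: x = 0.1571, y = 0.5110
  2: x = 0.0649, y = 0.1684
  3: x = 0.1195, y = 0.0612
  4: x = 0.6585, y = 0.2595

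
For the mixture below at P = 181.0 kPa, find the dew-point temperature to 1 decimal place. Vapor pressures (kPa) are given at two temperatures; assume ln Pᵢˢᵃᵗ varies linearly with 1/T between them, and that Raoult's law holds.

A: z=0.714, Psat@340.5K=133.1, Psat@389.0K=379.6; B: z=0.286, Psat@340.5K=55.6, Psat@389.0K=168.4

Dew-point temperature: Σzᵢ·P/Pᵢˢᵃᵗ(T) = 1. Interpolate ln Pᵢˢᵃᵗ = aᵢ + bᵢ/T.
  T = 340.5 K: ΣzᵢP/Pᵢˢᵃᵗ = 1.9020
  T = 389.0 K: ΣzᵢP/Pᵢˢᵃᵗ = 0.6478
  T = 364.8 K: ΣzᵢP/Pᵢˢᵃᵗ = 1.0697
  T = 376.9 K: ΣzᵢP/Pᵢˢᵃᵗ = 0.8258
  T = 370.9 K: ΣzᵢP/Pᵢˢᵃᵗ = 0.9369
  T = 367.9 K: ΣzᵢP/Pᵢˢᵃᵗ = 0.9994
  T = 366.4 K: ΣzᵢP/Pᵢˢᵃᵗ = 1.0327
Interpolating between 366.4 K and 367.9 K gives T ≈ 367.9 K.

T = 367.9 K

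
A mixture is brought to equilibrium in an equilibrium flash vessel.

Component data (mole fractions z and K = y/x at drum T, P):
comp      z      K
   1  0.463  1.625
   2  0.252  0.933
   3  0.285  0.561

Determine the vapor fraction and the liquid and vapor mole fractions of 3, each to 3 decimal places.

ψ = 0.715, x_3 = 0.415, y_3 = 0.233

Rachford–Rice: g(ψ) = Σ zᵢ(Kᵢ−1)/(1+ψ(Kᵢ−1)) = 0.
g(0) = ΣzᵢKᵢ − 1 = 0.147 and g(1) = 1 − Σzᵢ/Kᵢ = -0.063, so a root lies in (0, 1).
Newton–Raphson from ψ = 0.5:
  ψ = 0.500: g = 0.0427, g' = -0.196 → ψ = 0.717
  ψ = 0.717: g = -0.0006, g' = -0.205 → ψ = 0.715
Converged at ψ = 0.715.
Compositions from xᵢ = zᵢ/(1+ψ(Kᵢ−1)), yᵢ = Kᵢxᵢ:
  1: x = 0.320, y = 0.520
  2: x = 0.265, y = 0.247
  3: x = 0.415, y = 0.233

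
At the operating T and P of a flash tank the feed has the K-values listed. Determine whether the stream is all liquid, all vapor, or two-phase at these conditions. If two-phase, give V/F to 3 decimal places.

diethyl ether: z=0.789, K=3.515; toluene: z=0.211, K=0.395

ΣzᵢKᵢ = 2.857; Σzᵢ/Kᵢ = 0.759.
Since Σzᵢ/Kᵢ < 1 the mixture is above its dew point — single vapor phase.

all vapor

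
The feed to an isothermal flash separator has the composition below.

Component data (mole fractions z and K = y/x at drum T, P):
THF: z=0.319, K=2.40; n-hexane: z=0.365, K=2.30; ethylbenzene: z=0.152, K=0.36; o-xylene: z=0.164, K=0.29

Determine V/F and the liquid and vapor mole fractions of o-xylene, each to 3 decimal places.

Rachford–Rice: g(V/F) = Σ zᵢ(Kᵢ−1)/(1+V/F(Kᵢ−1)) = 0.
g(0) = ΣzᵢKᵢ − 1 = 0.707 and g(1) = 1 − Σzᵢ/Kᵢ = -0.279, so a root lies in (0, 1).
Newton–Raphson from V/F = 0.5:
  V/F = 0.500: g = 0.2267, g' = -0.776 → V/F = 0.792
  V/F = 0.792: g = -0.0178, g' = -0.978 → V/F = 0.774
Converged at V/F = 0.774.
Compositions from xᵢ = zᵢ/(1+V/F(Kᵢ−1)), yᵢ = Kᵢxᵢ:
  THF: x = 0.153, y = 0.368
  n-hexane: x = 0.182, y = 0.419
  ethylbenzene: x = 0.301, y = 0.108
  o-xylene: x = 0.364, y = 0.106

V/F = 0.774, x_o-xylene = 0.364, y_o-xylene = 0.106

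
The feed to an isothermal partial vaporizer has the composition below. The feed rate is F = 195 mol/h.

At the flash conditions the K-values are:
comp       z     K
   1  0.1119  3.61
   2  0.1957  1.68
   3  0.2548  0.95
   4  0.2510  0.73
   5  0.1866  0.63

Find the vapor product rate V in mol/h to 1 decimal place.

Let ψ = V/F and solve Σ zᵢ(Kᵢ−1)/(1+ψ(Kᵢ−1)) = 0.
Feasibility: ΣzᵢKᵢ = 1.2756, Σzᵢ/Kᵢ = 1.0557 — both > 1, two phases present.
Newton iteration, ψ⁰ = 0.5:
  ψ = 0.5000: g = 0.04989, g' = -0.2575 → ψ = 0.6938
  ψ = 0.6938: g = 0.00485, g' = -0.2129 → ψ = 0.7166
  ψ = 0.7166: g = 0.00004, g' = -0.2096 → ψ = 0.7168
Converged at ψ = 0.7168.
Then V = ψ·F = 0.7168·195 = 139.8 mol/h and L = F − V = 55.2 mol/h.

V = 139.8 mol/h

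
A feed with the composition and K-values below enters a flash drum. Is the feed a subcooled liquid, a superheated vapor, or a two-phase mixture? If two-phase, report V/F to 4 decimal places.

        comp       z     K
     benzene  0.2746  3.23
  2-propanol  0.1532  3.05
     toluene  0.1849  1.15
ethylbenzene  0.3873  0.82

ΣzᵢKᵢ = 1.8844; Σzᵢ/Kᵢ = 0.7683.
Since Σzᵢ/Kᵢ < 1 the mixture is above its dew point — single vapor phase.

superheated vapor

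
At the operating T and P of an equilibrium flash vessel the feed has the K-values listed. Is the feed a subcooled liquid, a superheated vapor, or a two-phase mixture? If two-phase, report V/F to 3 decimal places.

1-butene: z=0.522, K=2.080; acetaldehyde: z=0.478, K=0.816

ΣzᵢKᵢ = 1.476; Σzᵢ/Kᵢ = 0.837.
Since Σzᵢ/Kᵢ < 1 the mixture is above its dew point — single vapor phase.

superheated vapor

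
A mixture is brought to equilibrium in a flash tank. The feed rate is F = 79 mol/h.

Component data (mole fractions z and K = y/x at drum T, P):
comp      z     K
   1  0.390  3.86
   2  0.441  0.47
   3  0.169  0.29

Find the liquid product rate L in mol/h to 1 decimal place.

Material balance + equilibrium reduce to Σ zᵢ(Kᵢ−1)/(1+ψ(Kᵢ−1)) = 0.
g(0) = ΣzᵢKᵢ − 1 = 0.762 and g(1) = 1 − Σzᵢ/Kᵢ = -0.622, so a root lies in (0, 1).
Iterate (Newton) starting at ψ = 0.55:
  ψ = 0.550: g = -0.0933, g' = -0.958 → ψ = 0.453
  ψ = 0.453: g = 0.0018, g' = -1.005 → ψ = 0.454
Converged at ψ = 0.454.
Then V = ψ·F = 0.4544·79 = 35.9 mol/h and L = F − V = 43.1 mol/h.

L = 43.1 mol/h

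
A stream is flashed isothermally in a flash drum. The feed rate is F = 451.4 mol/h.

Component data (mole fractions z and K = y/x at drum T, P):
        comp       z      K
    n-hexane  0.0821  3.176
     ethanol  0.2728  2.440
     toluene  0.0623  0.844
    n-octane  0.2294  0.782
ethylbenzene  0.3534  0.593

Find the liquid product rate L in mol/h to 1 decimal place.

L = 141.7 mol/h

Let ψ = V/F and solve Σ zᵢ(Kᵢ−1)/(1+ψ(Kᵢ−1)) = 0.
Feasibility: ΣzᵢKᵢ = 1.3679, Σzᵢ/Kᵢ = 1.1008 — both > 1, two phases present.
Newton iteration, ψ⁰ = 0.5:
  ψ = 0.5000: g = 0.06670, g' = -0.3882 → ψ = 0.6718
  ψ = 0.6718: g = 0.00482, g' = -0.3380 → ψ = 0.6861
  ψ = 0.6861: g = 0.00002, g' = -0.3353 → ψ = 0.6862
Converged at ψ = 0.6862.
Then V = ψ·F = 0.6862·451.4 = 309.7 mol/h and L = F − V = 141.7 mol/h.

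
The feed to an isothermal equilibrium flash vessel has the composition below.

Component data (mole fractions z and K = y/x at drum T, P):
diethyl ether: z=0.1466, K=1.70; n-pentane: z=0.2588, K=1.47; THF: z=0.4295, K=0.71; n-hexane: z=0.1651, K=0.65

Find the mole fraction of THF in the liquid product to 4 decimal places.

x_THF = 0.4618

Let ψ = V/F and solve Σ zᵢ(Kᵢ−1)/(1+ψ(Kᵢ−1)) = 0.
g(0) = ΣzᵢKᵢ − 1 = 0.0419 and g(1) = 1 − Σzᵢ/Kᵢ = -0.1212, so a root lies in (0, 1).
Newton–Raphson from ψ = 0.54:
  ψ = 0.5400: g = -0.04745, g' = -0.1557 → ψ = 0.2353
  ψ = 0.2353: g = 0.00098, g' = -0.1649 → ψ = 0.2413
Converged at ψ = 0.2413.
Compositions from xᵢ = zᵢ/(1+ψ(Kᵢ−1)), yᵢ = Kᵢxᵢ:
  diethyl ether: x = 0.1254, y = 0.2132
  n-pentane: x = 0.2324, y = 0.3417
  THF: x = 0.4618, y = 0.3279
  n-hexane: x = 0.1803, y = 0.1172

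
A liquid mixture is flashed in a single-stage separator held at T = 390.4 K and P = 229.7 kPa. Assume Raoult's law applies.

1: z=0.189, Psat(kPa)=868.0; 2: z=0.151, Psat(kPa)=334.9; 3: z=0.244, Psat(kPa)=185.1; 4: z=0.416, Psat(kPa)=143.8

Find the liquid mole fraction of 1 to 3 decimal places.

Raoult's law: Kᵢ = Pᵢˢᵃᵗ/P = Pᵢˢᵃᵗ/229.7.
  K_1 = 868.0/229.7 = 3.77884, K_2 = 334.9/229.7 = 1.45799, K_3 = 185.1/229.7 = 0.80583, K_4 = 143.8/229.7 = 0.62603
Iterate (Newton) starting at β = 0.44:
  β = 0.440: g = 0.0558, g' = -0.412 → β = 0.576
  β = 0.576: g = 0.0052, g' = -0.342 → β = 0.591
Converged at β = 0.591.
Compositions from xᵢ = zᵢ/(1+β(Kᵢ−1)), yᵢ = Kᵢxᵢ:
  1: x = 0.072, y = 0.270
  2: x = 0.119, y = 0.173
  3: x = 0.276, y = 0.222
  4: x = 0.534, y = 0.334

x_1 = 0.072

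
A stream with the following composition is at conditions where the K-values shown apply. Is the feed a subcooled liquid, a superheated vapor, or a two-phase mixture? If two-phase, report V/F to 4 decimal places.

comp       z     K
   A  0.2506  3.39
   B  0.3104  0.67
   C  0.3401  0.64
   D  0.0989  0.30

two-phase, V/F = 0.3157

ΣzᵢKᵢ = 1.3048; Σzᵢ/Kᵢ = 1.3983.
Both exceed 1, so a two-phase solution exists.
Material balance + equilibrium reduce to Σ zᵢ(Kᵢ−1)/(1+ψ(Kᵢ−1)) = 0.
Iterate (Newton) starting at ψ = 0.35:
  ψ = 0.3500: g = -0.02146, g' = -0.6103 → ψ = 0.3148
  ψ = 0.3148: g = 0.00057, g' = -0.6440 → ψ = 0.3157
Converged at ψ = 0.3157.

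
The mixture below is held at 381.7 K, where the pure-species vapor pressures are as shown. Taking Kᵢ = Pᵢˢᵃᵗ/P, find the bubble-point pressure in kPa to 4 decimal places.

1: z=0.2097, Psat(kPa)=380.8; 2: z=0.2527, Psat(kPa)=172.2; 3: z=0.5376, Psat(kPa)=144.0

At the bubble point ψ → 0, so ΣzᵢKᵢ = 1 with Kᵢ = Pᵢˢᵃᵗ/P ⇒ P = ΣzᵢPᵢˢᵃᵗ.
P = 0.2097·380.8 + 0.2527·172.2 + 0.5376·144.0 = 200.7831 kPa

Pbub = 200.7831 kPa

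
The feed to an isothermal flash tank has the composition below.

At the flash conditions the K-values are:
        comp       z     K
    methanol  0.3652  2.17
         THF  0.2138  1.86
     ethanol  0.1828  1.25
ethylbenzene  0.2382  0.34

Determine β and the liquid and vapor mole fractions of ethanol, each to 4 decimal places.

Newton iteration, β⁰ = 0.56:
  β = 0.5600: g = 0.17295, g' = -0.5244 → β = 0.8898
  β = 0.8898: g = -0.03003, g' = -0.7875 → β = 0.8517
  β = 0.8517: g = -0.00119, g' = -0.7270 → β = 0.8500
Converged at β = 0.8500.
Compositions from xᵢ = zᵢ/(1+β(Kᵢ−1)), yᵢ = Kᵢxᵢ:
  methanol: x = 0.1831, y = 0.3973
  THF: x = 0.1235, y = 0.2297
  ethanol: x = 0.1508, y = 0.1885
  ethylbenzene: x = 0.5426, y = 0.1845

β = 0.8500, x_ethanol = 0.1508, y_ethanol = 0.1885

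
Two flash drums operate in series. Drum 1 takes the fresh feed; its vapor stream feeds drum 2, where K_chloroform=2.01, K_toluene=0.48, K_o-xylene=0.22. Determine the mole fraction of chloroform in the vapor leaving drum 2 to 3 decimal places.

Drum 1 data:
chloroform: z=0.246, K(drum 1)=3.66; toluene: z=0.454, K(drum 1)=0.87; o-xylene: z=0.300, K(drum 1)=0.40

y_chloroform (drum 2) = 0.745

Drum 1:
Let ψ₁ = V/F and solve Σ zᵢ(Kᵢ−1)/(1+ψ₁(Kᵢ−1)) = 0.
Check two-phase: ΣzᵢKᵢ = 1.415 > 1 and Σzᵢ/Kᵢ = 1.339 > 1, so g(0) = 0.415 > 0 and g(1) = -0.339 < 0.
Newton–Raphson from ψ₁ = 0.57:
  ψ₁ = 0.570: g = -0.0772, g' = -0.533 → ψ₁ = 0.425
  ψ₁ = 0.425: g = 0.0030, g' = -0.587 → ψ₁ = 0.430
Converged at ψ₁ = 0.430.
Drum-1 compositions:
  chloroform: x = 0.115, y = 0.420
  toluene: x = 0.481, y = 0.418
  o-xylene: x = 0.404, y = 0.162
Drum-2 feed = drum-1 vapor: z₂ = (0.4199, 0.4184, 0.1618).
Drum 2:
Let ψ₂ = V/F and solve Σ zᵢ(Kᵢ−1)/(1+ψ₂(Kᵢ−1)) = 0.
Check two-phase: ΣzᵢKᵢ = 1.080 > 1 and Σzᵢ/Kᵢ = 1.816 > 1, so g(0) = 0.080 > 0 and g(1) = -0.816 < 0.
Newton–Raphson from ψ₂ = 0.62:
  ψ₂ = 0.620: g = -0.3046, g' = -0.777 → ψ₂ = 0.228
  ψ₂ = 0.228: g = -0.0557, g' = -0.574 → ψ₂ = 0.131
  ψ₂ = 0.131: g = 0.0004, g' = -0.586 → ψ₂ = 0.132
Converged at ψ₂ = 0.132.
  chloroform: x = 0.371, y = 0.745
  toluene: x = 0.449, y = 0.216
  o-xylene: x = 0.180, y = 0.040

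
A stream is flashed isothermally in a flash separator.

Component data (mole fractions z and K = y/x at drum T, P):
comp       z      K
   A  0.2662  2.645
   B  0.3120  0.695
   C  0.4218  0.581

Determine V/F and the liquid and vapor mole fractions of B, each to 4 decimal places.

V/F = 0.2705, x_B = 0.3401, y_B = 0.2363

Newton iteration, V/F⁰ = 0.36:
  V/F = 0.3600: g = -0.04000, g' = -0.4235 → V/F = 0.2655
  V/F = 0.2655: g = 0.00236, g' = -0.4770 → V/F = 0.2705
Converged at V/F = 0.2705.
Compositions from xᵢ = zᵢ/(1+V/F(Kᵢ−1)), yᵢ = Kᵢxᵢ:
  A: x = 0.1842, y = 0.4873
  B: x = 0.3401, y = 0.2363
  C: x = 0.4757, y = 0.2764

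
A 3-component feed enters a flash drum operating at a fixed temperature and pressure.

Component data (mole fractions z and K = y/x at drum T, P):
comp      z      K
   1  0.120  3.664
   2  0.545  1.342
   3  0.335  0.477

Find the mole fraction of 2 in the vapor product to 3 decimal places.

y_2 = 0.597

Material balance + equilibrium reduce to Σ zᵢ(Kᵢ−1)/(1+β(Kᵢ−1)) = 0.
Feasibility: ΣzᵢKᵢ = 1.331, Σzᵢ/Kᵢ = 1.141 — both > 1, two phases present.
Newton–Raphson from β = 0.33:
  β = 0.330: g = 0.1259, g' = -0.426 → β = 0.625
  β = 0.625: g = 0.0132, g' = -0.365 → β = 0.661
Converged at β = 0.661.
Compositions from xᵢ = zᵢ/(1+β(Kᵢ−1)), yᵢ = Kᵢxᵢ:
  1: x = 0.043, y = 0.159
  2: x = 0.445, y = 0.597
  3: x = 0.512, y = 0.244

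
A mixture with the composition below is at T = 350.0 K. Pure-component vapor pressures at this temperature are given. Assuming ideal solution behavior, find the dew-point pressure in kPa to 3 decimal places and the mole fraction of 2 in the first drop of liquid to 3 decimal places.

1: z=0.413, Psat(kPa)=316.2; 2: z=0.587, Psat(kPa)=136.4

At the dew point ψ → 1, so Σzᵢ/Kᵢ = 1 with Kᵢ = Pᵢˢᵃᵗ/P ⇒ 1/P = Σzᵢ/Pᵢˢᵃᵗ.
1/P = 0.413/316.2 + 0.587/136.4 = 0.005610 ⇒ P = 178.264 kPa
xᵢ = zᵢP/Pᵢˢᵃᵗ ⇒ x_2 = 0.587·178.264/136.4 = 0.767

Pdew = 178.264 kPa, x_2 = 0.767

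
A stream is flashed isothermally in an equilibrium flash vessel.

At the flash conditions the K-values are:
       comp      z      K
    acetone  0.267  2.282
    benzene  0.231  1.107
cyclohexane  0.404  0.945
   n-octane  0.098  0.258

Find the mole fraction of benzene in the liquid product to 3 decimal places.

x_benzene = 0.213

Rachford–Rice: g(β) = Σ zᵢ(Kᵢ−1)/(1+β(Kᵢ−1)) = 0.
Check two-phase: ΣzᵢKᵢ = 1.272 > 1 and Σzᵢ/Kᵢ = 1.133 > 1, so g(0) = 0.272 > 0 and g(1) = -0.133 < 0.
Newton iteration, β⁰ = 0.46:
  β = 0.460: g = 0.1057, g' = -0.302 → β = 0.810
  β = 0.810: g = -0.0150, g' = -0.448 → β = 0.777
  β = 0.777: g = -0.0006, g' = -0.415 → β = 0.775
Converged at β = 0.775.
Compositions from xᵢ = zᵢ/(1+β(Kᵢ−1)), yᵢ = Kᵢxᵢ:
  acetone: x = 0.134, y = 0.306
  benzene: x = 0.213, y = 0.236
  cyclohexane: x = 0.422, y = 0.399
  n-octane: x = 0.231, y = 0.060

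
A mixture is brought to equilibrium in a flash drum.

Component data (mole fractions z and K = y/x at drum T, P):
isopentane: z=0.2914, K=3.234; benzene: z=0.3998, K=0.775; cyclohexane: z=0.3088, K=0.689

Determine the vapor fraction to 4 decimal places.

ψ = 0.7854

Material balance + equilibrium reduce to Σ zᵢ(Kᵢ−1)/(1+ψ(Kᵢ−1)) = 0.
Feasibility: ΣzᵢKᵢ = 1.4650, Σzᵢ/Kᵢ = 1.0542 — both > 1, two phases present.
Newton–Raphson from ψ = 0.5:
  ψ = 0.5000: g = 0.09243, g' = -0.3921 → ψ = 0.7357
  ψ = 0.7357: g = 0.01392, g' = -0.2874 → ψ = 0.7842
  ψ = 0.7842: g = 0.00033, g' = -0.2741 → ψ = 0.7854
Converged at ψ = 0.7854.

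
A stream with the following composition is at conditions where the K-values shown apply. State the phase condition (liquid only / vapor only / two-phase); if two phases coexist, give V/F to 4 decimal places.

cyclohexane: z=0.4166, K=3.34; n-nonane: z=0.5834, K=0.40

ΣzᵢKᵢ = 1.6248; Σzᵢ/Kᵢ = 1.5832.
Both exceed 1, so a two-phase solution exists.
Newton–Raphson from ψ = 0.66:
  ψ = 0.6600: g = -0.19640, g' = -0.9281 → ψ = 0.4484
  ψ = 0.4484: g = -0.00314, g' = -0.9363 → ψ = 0.4450
Converged at ψ = 0.4450.

two-phase, V/F = 0.4450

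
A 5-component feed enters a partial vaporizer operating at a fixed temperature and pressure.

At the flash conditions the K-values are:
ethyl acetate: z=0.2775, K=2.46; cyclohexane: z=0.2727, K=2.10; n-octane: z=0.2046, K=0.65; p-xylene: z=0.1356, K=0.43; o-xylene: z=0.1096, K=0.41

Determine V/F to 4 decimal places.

V/F = 0.7679

Rachford–Rice: g(V/F) = Σ zᵢ(Kᵢ−1)/(1+V/F(Kᵢ−1)) = 0.
g(0) = ΣzᵢKᵢ − 1 = 0.4916 and g(1) = 1 − Σzᵢ/Kᵢ = -0.1401, so a root lies in (0, 1).
Iterate (Newton) starting at V/F = 0.32:
  V/F = 0.3200: g = 0.24312, g' = -0.6110 → V/F = 0.7179
  V/F = 0.7179: g = 0.02677, g' = -0.5298 → V/F = 0.7684
  V/F = 0.7684: g = -0.00029, g' = -0.5424 → V/F = 0.7679
Converged at V/F = 0.7679.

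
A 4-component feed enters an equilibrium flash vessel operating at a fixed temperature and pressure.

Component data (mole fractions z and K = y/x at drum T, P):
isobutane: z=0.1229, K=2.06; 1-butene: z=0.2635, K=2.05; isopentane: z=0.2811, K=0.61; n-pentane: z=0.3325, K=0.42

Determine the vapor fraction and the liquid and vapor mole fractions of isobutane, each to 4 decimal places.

Iterate (Newton) starting at ψ = 0.53:
  ψ = 0.5300: g = -0.15547, g' = -0.4776 → ψ = 0.2045
  ψ = 0.2045: g = -0.00310, g' = -0.4846 → ψ = 0.1981
Converged at ψ = 0.1981.
Compositions from xᵢ = zᵢ/(1+ψ(Kᵢ−1)), yᵢ = Kᵢxᵢ:
  isobutane: x = 0.1016, y = 0.2092
  1-butene: x = 0.2181, y = 0.4472
  isopentane: x = 0.3046, y = 0.1858
  n-pentane: x = 0.3757, y = 0.1578

ψ = 0.1981, x_isobutane = 0.1016, y_isobutane = 0.2092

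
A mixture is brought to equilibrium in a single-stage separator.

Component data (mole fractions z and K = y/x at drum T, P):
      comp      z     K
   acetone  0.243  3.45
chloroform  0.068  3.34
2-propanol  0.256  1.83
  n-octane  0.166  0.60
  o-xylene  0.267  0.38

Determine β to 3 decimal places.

β = 0.742

Rachford–Rice: g(β) = Σ zᵢ(Kᵢ−1)/(1+β(Kᵢ−1)) = 0.
Feasibility: ΣzᵢKᵢ = 1.735, Σzᵢ/Kᵢ = 1.210 — both > 1, two phases present.
Iterate (Newton) starting at β = 0.62:
  β = 0.620: g = 0.0844, g' = -0.687 → β = 0.743
  β = 0.743: g = -0.0007, g' = -0.707 → β = 0.742
Converged at β = 0.742.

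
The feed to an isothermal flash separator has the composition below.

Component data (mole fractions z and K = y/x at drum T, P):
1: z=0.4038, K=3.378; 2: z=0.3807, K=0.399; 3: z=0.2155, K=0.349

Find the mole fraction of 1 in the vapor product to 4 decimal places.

y_1 = 0.6980

Material balance + equilibrium reduce to Σ zᵢ(Kᵢ−1)/(1+V/F(Kᵢ−1)) = 0.
Check two-phase: ΣzᵢKᵢ = 1.5911 > 1 and Σzᵢ/Kᵢ = 1.6912 > 1, so g(0) = 0.5911 > 0 and g(1) = -0.6912 < 0.
Iterate (Newton) starting at V/F = 0.55:
  V/F = 0.5500: g = -0.14425, g' = -0.9571 → V/F = 0.3993
  V/F = 0.3993: g = 0.00194, g' = -1.0056 → V/F = 0.4012
Converged at V/F = 0.4012.
Compositions from xᵢ = zᵢ/(1+V/F(Kᵢ−1)), yᵢ = Kᵢxᵢ:
  1: x = 0.2066, y = 0.6980
  2: x = 0.5017, y = 0.2002
  3: x = 0.2917, y = 0.1018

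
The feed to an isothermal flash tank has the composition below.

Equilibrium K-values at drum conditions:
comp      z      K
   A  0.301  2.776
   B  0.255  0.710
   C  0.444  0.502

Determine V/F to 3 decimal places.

V/F = 0.314

Rachford–Rice: g(V/F) = Σ zᵢ(Kᵢ−1)/(1+V/F(Kᵢ−1)) = 0.
Check two-phase: ΣzᵢKᵢ = 1.240 > 1 and Σzᵢ/Kᵢ = 1.352 > 1, so g(0) = 0.240 > 0 and g(1) = -0.352 < 0.
Newton–Raphson from V/F = 0.52:
  V/F = 0.520: g = -0.1075, g' = -0.487 → V/F = 0.299
  V/F = 0.299: g = 0.0083, g' = -0.583 → V/F = 0.313
  V/F = 0.313: g = 0.0001, g' = -0.572 → V/F = 0.314
Converged at V/F = 0.314.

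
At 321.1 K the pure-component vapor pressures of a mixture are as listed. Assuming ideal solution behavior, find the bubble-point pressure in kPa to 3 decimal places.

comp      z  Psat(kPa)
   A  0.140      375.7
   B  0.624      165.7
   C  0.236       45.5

At the bubble point ψ → 0, so ΣzᵢKᵢ = 1 with Kᵢ = Pᵢˢᵃᵗ/P ⇒ P = ΣzᵢPᵢˢᵃᵗ.
P = 0.140·375.7 + 0.624·165.7 + 0.236·45.5 = 166.733 kPa

Pbub = 166.733 kPa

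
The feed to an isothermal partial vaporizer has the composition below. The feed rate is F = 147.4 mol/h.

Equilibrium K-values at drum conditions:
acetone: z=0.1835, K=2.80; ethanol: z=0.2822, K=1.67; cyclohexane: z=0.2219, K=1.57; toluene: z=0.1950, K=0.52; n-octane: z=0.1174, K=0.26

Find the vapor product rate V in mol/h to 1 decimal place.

Material balance + equilibrium reduce to Σ zᵢ(Kᵢ−1)/(1+ψ(Kᵢ−1)) = 0.
Feasibility: ΣzᵢKᵢ = 1.4654, Σzᵢ/Kᵢ = 1.2024 — both > 1, two phases present.
Newton iteration, ψ⁰ = 0.5:
  ψ = 0.5000: g = 0.15284, g' = -0.5192 → ψ = 0.7944
  ψ = 0.7944: g = -0.01568, g' = -0.6846 → ψ = 0.7715
  ψ = 0.7715: g = -0.00033, g' = -0.6565 → ψ = 0.7710
Converged at ψ = 0.7710.
Then V = ψ·F = 0.7710·147.4 = 113.6 mol/h and L = F − V = 33.8 mol/h.

V = 113.6 mol/h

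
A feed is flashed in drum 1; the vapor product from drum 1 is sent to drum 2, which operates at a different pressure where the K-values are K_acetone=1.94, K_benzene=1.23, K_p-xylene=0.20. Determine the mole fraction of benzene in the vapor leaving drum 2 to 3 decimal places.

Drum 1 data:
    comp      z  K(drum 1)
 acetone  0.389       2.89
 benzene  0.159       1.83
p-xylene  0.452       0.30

Drum 1:
Material balance + equilibrium reduce to Σ zᵢ(Kᵢ−1)/(1+ψ₁(Kᵢ−1)) = 0.
g(0) = ΣzᵢKᵢ − 1 = 0.551 and g(1) = 1 − Σzᵢ/Kᵢ = -0.728, so a root lies in (0, 1).
Newton–Raphson from ψ₁ = 0.5:
  ψ₁ = 0.500: g = -0.0155, g' = -0.946 → ψ₁ = 0.484
Converged at ψ₁ = 0.484.
Drum-1 compositions:
  acetone: x = 0.203, y = 0.587
  benzene: x = 0.113, y = 0.208
  p-xylene: x = 0.683, y = 0.205
Drum-2 feed = drum-1 vapor: z₂ = (0.5874, 0.2076, 0.2050).
Drum 2:
Material balance + equilibrium reduce to Σ zᵢ(Kᵢ−1)/(1+ψ₂(Kᵢ−1)) = 0.
g(0) = ΣzᵢKᵢ − 1 = 0.436 and g(1) = 1 − Σzᵢ/Kᵢ = -0.497, so a root lies in (0, 1).
Iterate (Newton) starting at ψ₂ = 0.5:
  ψ₂ = 0.500: g = 0.1451, g' = -0.613 → ψ₂ = 0.737
  ψ₂ = 0.737: g = -0.0322, g' = -0.967 → ψ₂ = 0.703
  ψ₂ = 0.703: g = -0.0015, g' = -0.882 → ψ₂ = 0.702
Converged at ψ₂ = 0.702.
  acetone: x = 0.354, y = 0.687
  benzene: x = 0.179, y = 0.220
  p-xylene: x = 0.467, y = 0.093

y_benzene (drum 2) = 0.220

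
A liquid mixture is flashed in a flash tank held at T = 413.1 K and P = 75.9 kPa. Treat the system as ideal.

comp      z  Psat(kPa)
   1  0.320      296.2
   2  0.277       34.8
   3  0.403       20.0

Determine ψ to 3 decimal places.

ψ = 0.251

Raoult's law: Kᵢ = Pᵢˢᵃᵗ/P = Pᵢˢᵃᵗ/75.9.
  K_1 = 296.2/75.9 = 3.90250, K_2 = 34.8/75.9 = 0.45850, K_3 = 20.0/75.9 = 0.26350
Rachford–Rice: g(ψ) = Σ zᵢ(Kᵢ−1)/(1+ψ(Kᵢ−1)) = 0.
g(0) = ΣzᵢKᵢ − 1 = 0.482 and g(1) = 1 − Σzᵢ/Kᵢ = -1.216, so a root lies in (0, 1).
Newton iteration, ψ⁰ = 0.5:
  ψ = 0.500: g = -0.2966, g' = -1.149 → ψ = 0.242
  ψ = 0.242: g = 0.0119, g' = -1.362 → ψ = 0.251
Converged at ψ = 0.251.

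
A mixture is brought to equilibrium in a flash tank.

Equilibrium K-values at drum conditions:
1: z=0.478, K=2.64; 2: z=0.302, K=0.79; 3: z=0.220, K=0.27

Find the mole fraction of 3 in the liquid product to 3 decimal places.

Rachford–Rice: g(β) = Σ zᵢ(Kᵢ−1)/(1+β(Kᵢ−1)) = 0.
g(0) = ΣzᵢKᵢ − 1 = 0.560 and g(1) = 1 − Σzᵢ/Kᵢ = -0.378, so a root lies in (0, 1).
Newton iteration, β⁰ = 0.5:
  β = 0.500: g = 0.1070, g' = -0.696 → β = 0.654
  β = 0.654: g = -0.0024, g' = -0.746 → β = 0.651
Converged at β = 0.651.
Compositions from xᵢ = zᵢ/(1+β(Kᵢ−1)), yᵢ = Kᵢxᵢ:
  1: x = 0.231, y = 0.611
  2: x = 0.350, y = 0.276
  3: x = 0.419, y = 0.113

x_3 = 0.419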